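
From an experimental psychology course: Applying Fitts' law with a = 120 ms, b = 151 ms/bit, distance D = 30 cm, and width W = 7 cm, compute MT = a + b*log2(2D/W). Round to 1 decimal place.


MT = 120 + 151 * log2(2*30/7)
2D/W = 8.571429
log2(8.571429) = 3.0995
MT = 120 + 151 * 3.0995
= 588.0 ms


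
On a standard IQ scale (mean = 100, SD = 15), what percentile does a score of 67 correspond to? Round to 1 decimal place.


z = (IQ - mean) / SD
z = (67 - 100) / 15 = -2.2
Percentile = Phi(-2.2) * 100
Phi(-2.2) = 0.013903
= 1.4


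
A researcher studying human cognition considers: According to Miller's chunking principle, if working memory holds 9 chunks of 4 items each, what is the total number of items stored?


Total items = chunks * items_per_chunk
= 9 * 4
= 36


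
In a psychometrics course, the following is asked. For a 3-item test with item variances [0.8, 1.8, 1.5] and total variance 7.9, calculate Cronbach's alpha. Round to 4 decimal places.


alpha = (k/(k-1)) * (1 - sum(s_i^2)/s_total^2)
sum(item variances) = 4.1
k/(k-1) = 3/2 = 1.5
1 - 4.1/7.9 = 1 - 0.518987 = 0.481013
alpha = 1.5 * 0.481013
= 0.7215


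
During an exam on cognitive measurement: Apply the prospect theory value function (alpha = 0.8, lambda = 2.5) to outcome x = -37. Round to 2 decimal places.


Since x = -37 < 0, use v(x) = -lambda*(-x)^alpha
(-x) = 37
37^0.8 = 17.9706
v(-37) = -2.5 * 17.9706
= -44.93


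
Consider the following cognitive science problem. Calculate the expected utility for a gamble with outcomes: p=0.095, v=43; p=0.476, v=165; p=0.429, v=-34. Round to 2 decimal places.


EU = sum(p_i * v_i)
0.095 * 43 = 4.085
0.476 * 165 = 78.54
0.429 * -34 = -14.586
EU = 4.085 + 78.54 + -14.586
= 68.04


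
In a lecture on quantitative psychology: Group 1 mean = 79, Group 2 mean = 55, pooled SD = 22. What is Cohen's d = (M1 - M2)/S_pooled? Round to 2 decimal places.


Cohen's d = (M1 - M2) / S_pooled
= (79 - 55) / 22
= 24 / 22
= 1.09


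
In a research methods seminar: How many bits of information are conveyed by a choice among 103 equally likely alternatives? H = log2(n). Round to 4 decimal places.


H = log2(n)
H = log2(103)
= 6.6865


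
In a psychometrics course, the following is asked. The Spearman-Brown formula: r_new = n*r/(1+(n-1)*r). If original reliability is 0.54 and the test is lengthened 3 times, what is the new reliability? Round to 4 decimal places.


r_new = n*r / (1 + (n-1)*r)
Numerator = 3 * 0.54 = 1.62
Denominator = 1 + 2 * 0.54 = 2.08
r_new = 1.62 / 2.08
= 0.7788


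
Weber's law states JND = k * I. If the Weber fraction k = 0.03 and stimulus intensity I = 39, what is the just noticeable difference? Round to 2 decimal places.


JND = k * I
JND = 0.03 * 39
= 1.17


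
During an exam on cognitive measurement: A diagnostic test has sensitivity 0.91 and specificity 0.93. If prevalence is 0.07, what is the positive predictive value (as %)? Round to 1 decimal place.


PPV = (sens * prev) / (sens * prev + (1-spec) * (1-prev))
Numerator = 0.91 * 0.07 = 0.0637
P(positive and no disease) = (1 - spec) * (1 - prev) = (1 - 0.93) * (1 - 0.07) = 0.0651
Denominator = 0.0637 + 0.0651 = 0.1288
PPV = 0.0637 / 0.1288 = 0.494565
As percentage = 49.5


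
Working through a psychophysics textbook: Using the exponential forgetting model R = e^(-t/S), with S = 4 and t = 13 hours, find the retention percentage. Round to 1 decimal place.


R = e^(-t/S)
-t/S = -13/4 = -3.25
R = e^(-3.25) = 0.038774
Percentage = 0.038774 * 100
= 3.9


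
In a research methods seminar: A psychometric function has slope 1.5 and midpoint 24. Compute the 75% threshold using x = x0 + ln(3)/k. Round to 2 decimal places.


At P = 0.75: 0.75 = 1/(1 + e^(-k*(x-x0)))
Solving: e^(-k*(x-x0)) = 1/3
x = x0 + ln(3)/k
ln(3) = 1.0986
x = 24 + 1.0986/1.5
= 24 + 0.7324
= 24.73


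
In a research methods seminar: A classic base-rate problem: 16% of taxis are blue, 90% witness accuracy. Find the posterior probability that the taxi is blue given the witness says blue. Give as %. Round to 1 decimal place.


P(blue | says blue) = P(says blue | blue)*P(blue) / [P(says blue | blue)*P(blue) + P(says blue | not blue)*P(not blue)]
Numerator = 0.9 * 0.16 = 0.144
False identification = 0.1 * 0.84 = 0.084
P = 0.144 / (0.144 + 0.084)
= 0.144 / 0.228
As percentage = 63.2


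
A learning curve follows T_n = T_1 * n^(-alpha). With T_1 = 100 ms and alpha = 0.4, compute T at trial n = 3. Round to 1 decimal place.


T_n = 100 * 3^(-0.4)
3^(-0.4) = 0.644394
T_n = 100 * 0.644394
= 64.4 ms


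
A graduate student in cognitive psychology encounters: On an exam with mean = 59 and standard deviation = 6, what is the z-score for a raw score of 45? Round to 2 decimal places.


z = (X - mu) / sigma
= (45 - 59) / 6
= -14 / 6
= -2.33


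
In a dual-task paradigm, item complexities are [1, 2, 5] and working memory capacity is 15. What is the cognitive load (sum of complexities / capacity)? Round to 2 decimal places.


Total complexity = 1 + 2 + 5 = 8
Load = total / capacity = 8 / 15
= 0.53


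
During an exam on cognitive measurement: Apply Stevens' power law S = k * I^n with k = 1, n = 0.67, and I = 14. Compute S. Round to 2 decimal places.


S = 1 * 14^0.67
14^0.67 = 5.8601
S = 1 * 5.8601
= 5.86


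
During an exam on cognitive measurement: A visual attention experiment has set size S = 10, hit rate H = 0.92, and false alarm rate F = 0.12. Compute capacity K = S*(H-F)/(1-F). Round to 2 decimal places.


K = S * (H - F) / (1 - F)
H - F = 0.8
1 - F = 0.88
K = 10 * 0.8 / 0.88
= 9.09


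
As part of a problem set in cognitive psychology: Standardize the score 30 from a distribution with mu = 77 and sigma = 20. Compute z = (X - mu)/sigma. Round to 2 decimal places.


z = (X - mu) / sigma
= (30 - 77) / 20
= -47 / 20
= -2.35


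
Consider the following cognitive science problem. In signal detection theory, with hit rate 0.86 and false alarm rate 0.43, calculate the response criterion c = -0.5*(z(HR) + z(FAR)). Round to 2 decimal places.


c = -0.5 * (z(HR) + z(FAR))
z(0.86) = 1.0803
z(0.43) = -0.1764
c = -0.5 * (1.0803 + -0.1764)
= -0.5 * 0.9039
= -0.45


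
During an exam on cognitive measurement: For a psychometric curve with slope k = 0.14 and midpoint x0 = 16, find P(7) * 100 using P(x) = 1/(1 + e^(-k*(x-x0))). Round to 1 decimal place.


P(x) = 1/(1 + e^(-0.14*(7 - 16)))
Exponent = -0.14 * -9 = 1.26
e^(1.26) = 3.525421
P = 1/(1 + 3.525421) = 0.220974
Percentage = 22.1


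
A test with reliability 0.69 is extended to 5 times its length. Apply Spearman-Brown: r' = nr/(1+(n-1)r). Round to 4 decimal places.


r_new = n*r / (1 + (n-1)*r)
Numerator = 5 * 0.69 = 3.45
Denominator = 1 + 4 * 0.69 = 3.76
r_new = 3.45 / 3.76
= 0.9176


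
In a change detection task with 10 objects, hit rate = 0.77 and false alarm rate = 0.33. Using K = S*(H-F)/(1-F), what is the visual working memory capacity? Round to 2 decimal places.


K = S * (H - F) / (1 - F)
H - F = 0.44
1 - F = 0.67
K = 10 * 0.44 / 0.67
= 6.57


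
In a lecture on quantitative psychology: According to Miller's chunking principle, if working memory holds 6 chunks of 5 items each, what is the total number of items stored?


Total items = chunks * items_per_chunk
= 6 * 5
= 30


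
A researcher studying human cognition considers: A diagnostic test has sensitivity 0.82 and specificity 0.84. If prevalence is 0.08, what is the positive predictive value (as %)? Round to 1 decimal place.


PPV = (sens * prev) / (sens * prev + (1-spec) * (1-prev))
Numerator = 0.82 * 0.08 = 0.0656
P(positive and no disease) = (1 - spec) * (1 - prev) = (1 - 0.84) * (1 - 0.08) = 0.1472
Denominator = 0.0656 + 0.1472 = 0.2128
PPV = 0.0656 / 0.2128 = 0.308271
As percentage = 30.8


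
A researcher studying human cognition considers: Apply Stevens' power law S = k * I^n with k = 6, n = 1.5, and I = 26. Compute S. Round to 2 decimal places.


S = 6 * 26^1.5
26^1.5 = 132.5745
S = 6 * 132.5745
= 795.45


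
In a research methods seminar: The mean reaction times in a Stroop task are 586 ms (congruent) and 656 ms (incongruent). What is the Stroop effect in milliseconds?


Stroop effect = RT(incongruent) - RT(congruent)
= 656 - 586
= 70 ms


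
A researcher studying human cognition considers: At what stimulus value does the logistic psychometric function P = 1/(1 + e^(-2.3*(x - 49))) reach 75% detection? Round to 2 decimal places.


At P = 0.75: 0.75 = 1/(1 + e^(-k*(x-x0)))
Solving: e^(-k*(x-x0)) = 1/3
x = x0 + ln(3)/k
ln(3) = 1.0986
x = 49 + 1.0986/2.3
= 49 + 0.4777
= 49.48


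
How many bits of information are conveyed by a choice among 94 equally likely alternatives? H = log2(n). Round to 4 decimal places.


H = log2(n)
H = log2(94)
= 6.5546


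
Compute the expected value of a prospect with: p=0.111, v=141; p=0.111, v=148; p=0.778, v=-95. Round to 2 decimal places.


EU = sum(p_i * v_i)
0.111 * 141 = 15.651
0.111 * 148 = 16.428
0.778 * -95 = -73.91
EU = 15.651 + 16.428 + -73.91
= -41.83


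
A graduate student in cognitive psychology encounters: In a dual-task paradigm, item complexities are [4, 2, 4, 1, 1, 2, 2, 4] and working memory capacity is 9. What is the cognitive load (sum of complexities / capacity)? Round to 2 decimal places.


Total complexity = 4 + 2 + 4 + 1 + 1 + 2 + 2 + 4 = 20
Load = total / capacity = 20 / 9
= 2.22


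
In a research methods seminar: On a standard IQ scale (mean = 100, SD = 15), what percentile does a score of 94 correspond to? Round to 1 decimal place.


z = (IQ - mean) / SD
z = (94 - 100) / 15 = -0.4
Percentile = Phi(-0.4) * 100
Phi(-0.4) = 0.344578
= 34.5


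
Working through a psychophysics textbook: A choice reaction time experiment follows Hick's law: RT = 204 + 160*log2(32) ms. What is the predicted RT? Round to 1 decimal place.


RT = 204 + 160 * log2(32)
log2(32) = 5.0
RT = 204 + 160 * 5.0
= 204 + 800.0
= 1004.0 ms


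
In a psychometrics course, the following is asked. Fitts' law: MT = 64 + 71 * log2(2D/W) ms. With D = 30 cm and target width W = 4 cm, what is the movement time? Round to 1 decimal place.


MT = 64 + 71 * log2(2*30/4)
2D/W = 15.0
log2(15.0) = 3.9069
MT = 64 + 71 * 3.9069
= 341.4 ms


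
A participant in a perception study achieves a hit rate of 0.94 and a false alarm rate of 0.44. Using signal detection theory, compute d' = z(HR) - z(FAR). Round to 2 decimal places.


d' = z(HR) - z(FAR)
z(0.94) = 1.5548
z(0.44) = -0.151
d' = 1.5548 - -0.151
= 1.71


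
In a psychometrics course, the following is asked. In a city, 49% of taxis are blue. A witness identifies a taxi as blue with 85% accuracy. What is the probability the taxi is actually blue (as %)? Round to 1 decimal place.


P(blue | says blue) = P(says blue | blue)*P(blue) / [P(says blue | blue)*P(blue) + P(says blue | not blue)*P(not blue)]
Numerator = 0.85 * 0.49 = 0.4165
False identification = 0.15 * 0.51 = 0.0765
P = 0.4165 / (0.4165 + 0.0765)
= 0.4165 / 0.493
As percentage = 84.5


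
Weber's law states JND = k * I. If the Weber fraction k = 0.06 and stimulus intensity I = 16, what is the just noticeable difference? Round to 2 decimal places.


JND = k * I
JND = 0.06 * 16
= 0.96


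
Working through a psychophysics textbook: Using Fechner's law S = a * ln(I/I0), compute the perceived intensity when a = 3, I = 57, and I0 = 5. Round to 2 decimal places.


S = 3 * ln(57/5)
I/I0 = 11.4
ln(11.4) = 2.4336
S = 3 * 2.4336
= 7.30


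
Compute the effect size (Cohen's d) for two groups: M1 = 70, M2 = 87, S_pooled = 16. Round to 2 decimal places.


Cohen's d = (M1 - M2) / S_pooled
= (70 - 87) / 16
= -17 / 16
= -1.06


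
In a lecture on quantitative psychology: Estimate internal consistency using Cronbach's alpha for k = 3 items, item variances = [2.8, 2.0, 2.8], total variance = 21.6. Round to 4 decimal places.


alpha = (k/(k-1)) * (1 - sum(s_i^2)/s_total^2)
sum(item variances) = 7.6
k/(k-1) = 3/2 = 1.5
1 - 7.6/21.6 = 1 - 0.351852 = 0.648148
alpha = 1.5 * 0.648148
= 0.9722


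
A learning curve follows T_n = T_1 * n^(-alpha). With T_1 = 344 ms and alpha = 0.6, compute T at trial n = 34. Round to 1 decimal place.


T_n = 344 * 34^(-0.6)
34^(-0.6) = 0.120535
T_n = 344 * 0.120535
= 41.5 ms


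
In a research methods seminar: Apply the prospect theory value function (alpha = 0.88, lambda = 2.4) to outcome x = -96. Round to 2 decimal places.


Since x = -96 < 0, use v(x) = -lambda*(-x)^alpha
(-x) = 96
96^0.88 = 55.5135
v(-96) = -2.4 * 55.5135
= -133.23


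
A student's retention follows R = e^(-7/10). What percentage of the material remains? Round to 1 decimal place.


R = e^(-t/S)
-t/S = -7/10 = -0.7
R = e^(-0.7) = 0.496585
Percentage = 0.496585 * 100
= 49.7


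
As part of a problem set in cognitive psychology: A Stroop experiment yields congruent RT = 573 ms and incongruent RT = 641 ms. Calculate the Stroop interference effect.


Stroop effect = RT(incongruent) - RT(congruent)
= 641 - 573
= 68 ms


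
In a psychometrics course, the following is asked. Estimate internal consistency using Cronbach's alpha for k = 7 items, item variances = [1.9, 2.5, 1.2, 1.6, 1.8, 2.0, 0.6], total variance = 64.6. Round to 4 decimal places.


alpha = (k/(k-1)) * (1 - sum(s_i^2)/s_total^2)
sum(item variances) = 11.6
k/(k-1) = 7/6 = 1.166667
1 - 11.6/64.6 = 1 - 0.179567 = 0.820433
alpha = 1.166667 * 0.820433
= 0.9572


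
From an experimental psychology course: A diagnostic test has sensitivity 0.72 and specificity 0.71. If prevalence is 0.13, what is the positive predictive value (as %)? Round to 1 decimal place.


PPV = (sens * prev) / (sens * prev + (1-spec) * (1-prev))
Numerator = 0.72 * 0.13 = 0.0936
P(positive and no disease) = (1 - spec) * (1 - prev) = (1 - 0.71) * (1 - 0.13) = 0.2523
Denominator = 0.0936 + 0.2523 = 0.3459
PPV = 0.0936 / 0.3459 = 0.270598
As percentage = 27.1


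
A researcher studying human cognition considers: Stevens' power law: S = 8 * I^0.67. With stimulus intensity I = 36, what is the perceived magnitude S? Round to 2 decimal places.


S = 8 * 36^0.67
36^0.67 = 11.0337
S = 8 * 11.0337
= 88.27


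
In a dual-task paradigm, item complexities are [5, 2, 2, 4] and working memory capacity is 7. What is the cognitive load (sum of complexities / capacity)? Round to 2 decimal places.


Total complexity = 5 + 2 + 2 + 4 = 13
Load = total / capacity = 13 / 7
= 1.86


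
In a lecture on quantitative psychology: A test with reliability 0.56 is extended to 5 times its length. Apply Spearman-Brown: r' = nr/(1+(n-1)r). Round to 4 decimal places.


r_new = n*r / (1 + (n-1)*r)
Numerator = 5 * 0.56 = 2.8
Denominator = 1 + 4 * 0.56 = 3.24
r_new = 2.8 / 3.24
= 0.8642


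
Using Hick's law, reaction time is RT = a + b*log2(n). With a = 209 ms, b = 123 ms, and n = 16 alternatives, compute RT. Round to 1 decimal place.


RT = 209 + 123 * log2(16)
log2(16) = 4.0
RT = 209 + 123 * 4.0
= 209 + 492.0
= 701.0 ms


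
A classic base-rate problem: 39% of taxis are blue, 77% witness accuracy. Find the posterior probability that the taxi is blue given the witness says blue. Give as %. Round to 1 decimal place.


P(blue | says blue) = P(says blue | blue)*P(blue) / [P(says blue | blue)*P(blue) + P(says blue | not blue)*P(not blue)]
Numerator = 0.77 * 0.39 = 0.3003
False identification = 0.23 * 0.61 = 0.1403
P = 0.3003 / (0.3003 + 0.1403)
= 0.3003 / 0.4406
As percentage = 68.2


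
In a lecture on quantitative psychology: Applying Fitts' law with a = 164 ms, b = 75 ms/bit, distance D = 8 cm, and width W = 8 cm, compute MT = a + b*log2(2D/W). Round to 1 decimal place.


MT = 164 + 75 * log2(2*8/8)
2D/W = 2.0
log2(2.0) = 1.0
MT = 164 + 75 * 1.0
= 239.0 ms


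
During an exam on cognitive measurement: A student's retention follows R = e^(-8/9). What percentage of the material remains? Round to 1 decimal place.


R = e^(-t/S)
-t/S = -8/9 = -0.888889
R = e^(-0.888889) = 0.411112
Percentage = 0.411112 * 100
= 41.1


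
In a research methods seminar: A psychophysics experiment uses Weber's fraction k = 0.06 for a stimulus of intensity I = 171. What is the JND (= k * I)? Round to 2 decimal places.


JND = k * I
JND = 0.06 * 171
= 10.26


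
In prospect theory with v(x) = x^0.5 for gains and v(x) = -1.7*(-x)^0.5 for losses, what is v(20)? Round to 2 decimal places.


Since x = 20 >= 0, use v(x) = x^0.5
20^0.5 = 4.4721
v(20) = 4.47


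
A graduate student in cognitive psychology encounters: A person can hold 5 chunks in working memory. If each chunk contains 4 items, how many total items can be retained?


Total items = chunks * items_per_chunk
= 5 * 4
= 20


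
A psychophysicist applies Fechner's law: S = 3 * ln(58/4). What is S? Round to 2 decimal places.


S = 3 * ln(58/4)
I/I0 = 14.5
ln(14.5) = 2.6741
S = 3 * 2.6741
= 8.02


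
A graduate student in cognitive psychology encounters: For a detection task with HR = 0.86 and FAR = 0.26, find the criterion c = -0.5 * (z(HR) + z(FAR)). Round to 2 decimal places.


c = -0.5 * (z(HR) + z(FAR))
z(0.86) = 1.0803
z(0.26) = -0.6433
c = -0.5 * (1.0803 + -0.6433)
= -0.5 * 0.437
= -0.22


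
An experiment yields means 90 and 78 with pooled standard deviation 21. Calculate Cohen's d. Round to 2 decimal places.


Cohen's d = (M1 - M2) / S_pooled
= (90 - 78) / 21
= 12 / 21
= 0.57


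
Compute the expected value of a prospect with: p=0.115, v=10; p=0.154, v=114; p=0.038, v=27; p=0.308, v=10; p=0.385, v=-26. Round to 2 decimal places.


EU = sum(p_i * v_i)
0.115 * 10 = 1.15
0.154 * 114 = 17.556
0.038 * 27 = 1.026
0.308 * 10 = 3.08
0.385 * -26 = -10.01
EU = 1.15 + 17.556 + 1.026 + 3.08 + -10.01
= 12.80


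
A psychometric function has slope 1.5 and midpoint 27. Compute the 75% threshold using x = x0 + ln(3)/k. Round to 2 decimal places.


At P = 0.75: 0.75 = 1/(1 + e^(-k*(x-x0)))
Solving: e^(-k*(x-x0)) = 1/3
x = x0 + ln(3)/k
ln(3) = 1.0986
x = 27 + 1.0986/1.5
= 27 + 0.7324
= 27.73


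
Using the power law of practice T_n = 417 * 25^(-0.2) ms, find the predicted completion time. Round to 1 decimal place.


T_n = 417 * 25^(-0.2)
25^(-0.2) = 0.525306
T_n = 417 * 0.525306
= 219.1 ms


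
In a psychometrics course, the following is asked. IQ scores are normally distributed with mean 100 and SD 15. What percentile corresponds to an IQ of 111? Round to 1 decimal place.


z = (IQ - mean) / SD
z = (111 - 100) / 15 = 0.7333
Percentile = Phi(0.7333) * 100
Phi(0.7333) = 0.768312
= 76.8


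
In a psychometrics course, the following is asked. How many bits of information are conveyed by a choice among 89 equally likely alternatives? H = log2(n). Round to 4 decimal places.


H = log2(n)
H = log2(89)
= 6.4757


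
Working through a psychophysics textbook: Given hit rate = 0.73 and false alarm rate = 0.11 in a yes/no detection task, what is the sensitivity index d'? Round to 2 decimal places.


d' = z(HR) - z(FAR)
z(0.73) = 0.6128
z(0.11) = -1.2265
d' = 0.6128 - -1.2265
= 1.84


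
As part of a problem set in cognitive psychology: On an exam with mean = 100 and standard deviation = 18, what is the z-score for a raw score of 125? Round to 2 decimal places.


z = (X - mu) / sigma
= (125 - 100) / 18
= 25 / 18
= 1.39


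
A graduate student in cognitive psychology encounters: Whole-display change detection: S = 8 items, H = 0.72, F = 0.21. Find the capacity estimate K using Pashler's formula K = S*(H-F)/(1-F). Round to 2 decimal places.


K = S * (H - F) / (1 - F)
H - F = 0.51
1 - F = 0.79
K = 8 * 0.51 / 0.79
= 5.16


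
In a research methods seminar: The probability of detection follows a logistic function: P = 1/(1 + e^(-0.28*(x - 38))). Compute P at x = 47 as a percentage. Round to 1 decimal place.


P(x) = 1/(1 + e^(-0.28*(47 - 38)))
Exponent = -0.28 * 9 = -2.52
e^(-2.52) = 0.08046
P = 1/(1 + 0.08046) = 0.925532
Percentage = 92.6


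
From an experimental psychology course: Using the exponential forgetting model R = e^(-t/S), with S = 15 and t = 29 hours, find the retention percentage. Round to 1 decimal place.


R = e^(-t/S)
-t/S = -29/15 = -1.933333
R = e^(-1.933333) = 0.144665
Percentage = 0.144665 * 100
= 14.5


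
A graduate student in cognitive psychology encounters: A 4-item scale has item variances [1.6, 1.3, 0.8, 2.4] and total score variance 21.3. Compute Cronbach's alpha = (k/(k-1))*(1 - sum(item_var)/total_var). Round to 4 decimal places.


alpha = (k/(k-1)) * (1 - sum(s_i^2)/s_total^2)
sum(item variances) = 6.1
k/(k-1) = 4/3 = 1.333333
1 - 6.1/21.3 = 1 - 0.286385 = 0.713615
alpha = 1.333333 * 0.713615
= 0.9515


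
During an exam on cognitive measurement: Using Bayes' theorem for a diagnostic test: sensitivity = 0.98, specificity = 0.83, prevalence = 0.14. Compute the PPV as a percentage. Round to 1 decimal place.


PPV = (sens * prev) / (sens * prev + (1-spec) * (1-prev))
Numerator = 0.98 * 0.14 = 0.1372
P(positive and no disease) = (1 - spec) * (1 - prev) = (1 - 0.83) * (1 - 0.14) = 0.1462
Denominator = 0.1372 + 0.1462 = 0.2834
PPV = 0.1372 / 0.2834 = 0.484121
As percentage = 48.4


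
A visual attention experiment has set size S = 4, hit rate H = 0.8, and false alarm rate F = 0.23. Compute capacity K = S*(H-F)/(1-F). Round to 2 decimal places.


K = S * (H - F) / (1 - F)
H - F = 0.57
1 - F = 0.77
K = 4 * 0.57 / 0.77
= 2.96


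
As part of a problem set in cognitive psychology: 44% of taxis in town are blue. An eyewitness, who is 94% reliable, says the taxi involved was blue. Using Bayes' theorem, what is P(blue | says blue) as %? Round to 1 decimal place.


P(blue | says blue) = P(says blue | blue)*P(blue) / [P(says blue | blue)*P(blue) + P(says blue | not blue)*P(not blue)]
Numerator = 0.94 * 0.44 = 0.4136
False identification = 0.06 * 0.56 = 0.0336
P = 0.4136 / (0.4136 + 0.0336)
= 0.4136 / 0.4472
As percentage = 92.5


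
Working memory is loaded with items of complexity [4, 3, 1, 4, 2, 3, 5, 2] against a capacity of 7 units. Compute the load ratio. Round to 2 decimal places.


Total complexity = 4 + 3 + 1 + 4 + 2 + 3 + 5 + 2 = 24
Load = total / capacity = 24 / 7
= 3.43


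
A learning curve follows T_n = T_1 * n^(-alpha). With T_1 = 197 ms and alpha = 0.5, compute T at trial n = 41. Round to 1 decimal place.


T_n = 197 * 41^(-0.5)
41^(-0.5) = 0.156174
T_n = 197 * 0.156174
= 30.8 ms


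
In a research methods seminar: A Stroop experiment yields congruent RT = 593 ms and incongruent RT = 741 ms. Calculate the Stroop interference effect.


Stroop effect = RT(incongruent) - RT(congruent)
= 741 - 593
= 148 ms


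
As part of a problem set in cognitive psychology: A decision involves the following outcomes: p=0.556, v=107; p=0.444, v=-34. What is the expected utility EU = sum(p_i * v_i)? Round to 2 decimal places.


EU = sum(p_i * v_i)
0.556 * 107 = 59.492
0.444 * -34 = -15.096
EU = 59.492 + -15.096
= 44.40


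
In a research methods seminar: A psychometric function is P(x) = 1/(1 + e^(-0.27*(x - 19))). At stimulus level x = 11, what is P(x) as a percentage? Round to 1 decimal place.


P(x) = 1/(1 + e^(-0.27*(11 - 19)))
Exponent = -0.27 * -8 = 2.16
e^(2.16) = 8.671138
P = 1/(1 + 8.671138) = 0.1034
Percentage = 10.3


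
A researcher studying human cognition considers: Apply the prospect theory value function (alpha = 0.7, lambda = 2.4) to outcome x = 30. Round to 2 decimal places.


Since x = 30 >= 0, use v(x) = x^0.7
30^0.7 = 10.814
v(30) = 10.81


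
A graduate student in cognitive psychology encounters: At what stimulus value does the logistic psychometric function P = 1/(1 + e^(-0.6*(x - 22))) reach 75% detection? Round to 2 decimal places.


At P = 0.75: 0.75 = 1/(1 + e^(-k*(x-x0)))
Solving: e^(-k*(x-x0)) = 1/3
x = x0 + ln(3)/k
ln(3) = 1.0986
x = 22 + 1.0986/0.6
= 22 + 1.831
= 23.83


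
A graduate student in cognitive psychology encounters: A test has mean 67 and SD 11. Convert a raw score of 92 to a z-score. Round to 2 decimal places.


z = (X - mu) / sigma
= (92 - 67) / 11
= 25 / 11
= 2.27


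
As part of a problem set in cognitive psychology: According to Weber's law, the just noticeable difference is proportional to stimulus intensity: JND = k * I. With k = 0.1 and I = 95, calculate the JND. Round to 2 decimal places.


JND = k * I
JND = 0.1 * 95
= 9.50


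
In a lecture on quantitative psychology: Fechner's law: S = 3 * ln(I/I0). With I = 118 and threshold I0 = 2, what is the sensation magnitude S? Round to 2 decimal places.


S = 3 * ln(118/2)
I/I0 = 59.0
ln(59.0) = 4.0775
S = 3 * 4.0775
= 12.23


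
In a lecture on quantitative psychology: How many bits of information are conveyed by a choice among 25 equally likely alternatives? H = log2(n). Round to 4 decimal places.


H = log2(n)
H = log2(25)
= 4.6439


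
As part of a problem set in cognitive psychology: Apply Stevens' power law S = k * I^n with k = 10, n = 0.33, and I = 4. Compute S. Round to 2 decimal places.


S = 10 * 4^0.33
4^0.33 = 1.5801
S = 10 * 1.5801
= 15.80


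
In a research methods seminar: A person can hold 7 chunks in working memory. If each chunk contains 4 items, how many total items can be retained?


Total items = chunks * items_per_chunk
= 7 * 4
= 28


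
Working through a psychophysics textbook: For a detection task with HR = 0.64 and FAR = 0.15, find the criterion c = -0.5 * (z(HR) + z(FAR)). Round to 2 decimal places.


c = -0.5 * (z(HR) + z(FAR))
z(0.64) = 0.3585
z(0.15) = -1.0364
c = -0.5 * (0.3585 + -1.0364)
= -0.5 * -0.6779
= 0.34


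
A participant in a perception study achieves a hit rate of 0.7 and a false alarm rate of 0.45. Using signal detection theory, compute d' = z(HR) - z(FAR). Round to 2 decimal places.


d' = z(HR) - z(FAR)
z(0.7) = 0.5244
z(0.45) = -0.1257
d' = 0.5244 - -0.1257
= 0.65


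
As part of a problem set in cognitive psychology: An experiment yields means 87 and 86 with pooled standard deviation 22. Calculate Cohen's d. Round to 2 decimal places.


Cohen's d = (M1 - M2) / S_pooled
= (87 - 86) / 22
= 1 / 22
= 0.05


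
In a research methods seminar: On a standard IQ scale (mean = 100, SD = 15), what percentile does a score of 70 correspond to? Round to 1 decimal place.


z = (IQ - mean) / SD
z = (70 - 100) / 15 = -2.0
Percentile = Phi(-2.0) * 100
Phi(-2.0) = 0.02275
= 2.3


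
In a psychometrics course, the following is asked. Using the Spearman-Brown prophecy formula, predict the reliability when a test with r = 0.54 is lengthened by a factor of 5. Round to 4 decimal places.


r_new = n*r / (1 + (n-1)*r)
Numerator = 5 * 0.54 = 2.7
Denominator = 1 + 4 * 0.54 = 3.16
r_new = 2.7 / 3.16
= 0.8544


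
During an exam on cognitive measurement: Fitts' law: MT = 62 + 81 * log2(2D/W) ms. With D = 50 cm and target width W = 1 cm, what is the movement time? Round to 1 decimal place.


MT = 62 + 81 * log2(2*50/1)
2D/W = 100.0
log2(100.0) = 6.6439
MT = 62 + 81 * 6.6439
= 600.2 ms


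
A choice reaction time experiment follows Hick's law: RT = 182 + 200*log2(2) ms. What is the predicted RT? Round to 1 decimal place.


RT = 182 + 200 * log2(2)
log2(2) = 1.0
RT = 182 + 200 * 1.0
= 182 + 200.0
= 382.0 ms


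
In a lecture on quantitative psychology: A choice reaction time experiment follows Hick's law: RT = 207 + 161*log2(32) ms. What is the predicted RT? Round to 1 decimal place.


RT = 207 + 161 * log2(32)
log2(32) = 5.0
RT = 207 + 161 * 5.0
= 207 + 805.0
= 1012.0 ms


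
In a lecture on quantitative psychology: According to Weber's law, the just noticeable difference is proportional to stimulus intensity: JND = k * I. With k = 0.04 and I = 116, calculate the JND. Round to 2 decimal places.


JND = k * I
JND = 0.04 * 116
= 4.64


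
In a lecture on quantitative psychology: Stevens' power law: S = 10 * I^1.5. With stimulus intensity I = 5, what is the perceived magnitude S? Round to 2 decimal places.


S = 10 * 5^1.5
5^1.5 = 11.1803
S = 10 * 11.1803
= 111.80


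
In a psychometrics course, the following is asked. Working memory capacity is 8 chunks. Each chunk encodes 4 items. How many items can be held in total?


Total items = chunks * items_per_chunk
= 8 * 4
= 32


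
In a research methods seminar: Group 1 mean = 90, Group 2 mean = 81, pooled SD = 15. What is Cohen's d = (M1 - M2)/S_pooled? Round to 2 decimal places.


Cohen's d = (M1 - M2) / S_pooled
= (90 - 81) / 15
= 9 / 15
= 0.60


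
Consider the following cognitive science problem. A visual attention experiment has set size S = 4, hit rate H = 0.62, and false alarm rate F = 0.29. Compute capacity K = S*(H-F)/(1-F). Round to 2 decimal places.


K = S * (H - F) / (1 - F)
H - F = 0.33
1 - F = 0.71
K = 4 * 0.33 / 0.71
= 1.86


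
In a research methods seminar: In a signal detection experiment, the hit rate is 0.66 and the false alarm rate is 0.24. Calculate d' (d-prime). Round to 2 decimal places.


d' = z(HR) - z(FAR)
z(0.66) = 0.4125
z(0.24) = -0.7063
d' = 0.4125 - -0.7063
= 1.12


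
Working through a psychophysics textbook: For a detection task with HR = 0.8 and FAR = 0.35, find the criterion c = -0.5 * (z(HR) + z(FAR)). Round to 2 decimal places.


c = -0.5 * (z(HR) + z(FAR))
z(0.8) = 0.8416
z(0.35) = -0.3853
c = -0.5 * (0.8416 + -0.3853)
= -0.5 * 0.4563
= -0.23


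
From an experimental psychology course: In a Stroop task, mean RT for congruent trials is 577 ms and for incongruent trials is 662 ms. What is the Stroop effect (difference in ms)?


Stroop effect = RT(incongruent) - RT(congruent)
= 662 - 577
= 85 ms


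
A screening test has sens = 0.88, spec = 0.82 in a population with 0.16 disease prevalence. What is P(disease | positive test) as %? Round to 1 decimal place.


PPV = (sens * prev) / (sens * prev + (1-spec) * (1-prev))
Numerator = 0.88 * 0.16 = 0.1408
P(positive and no disease) = (1 - spec) * (1 - prev) = (1 - 0.82) * (1 - 0.16) = 0.1512
Denominator = 0.1408 + 0.1512 = 0.292
PPV = 0.1408 / 0.292 = 0.482192
As percentage = 48.2


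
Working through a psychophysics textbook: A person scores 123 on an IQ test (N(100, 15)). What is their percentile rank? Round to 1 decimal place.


z = (IQ - mean) / SD
z = (123 - 100) / 15 = 1.5333
Percentile = Phi(1.5333) * 100
Phi(1.5333) = 0.937399
= 93.7


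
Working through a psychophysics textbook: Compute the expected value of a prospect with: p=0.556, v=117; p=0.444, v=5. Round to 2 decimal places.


EU = sum(p_i * v_i)
0.556 * 117 = 65.052
0.444 * 5 = 2.22
EU = 65.052 + 2.22
= 67.27


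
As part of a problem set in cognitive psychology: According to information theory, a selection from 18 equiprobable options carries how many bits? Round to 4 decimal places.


H = log2(n)
H = log2(18)
= 4.1699


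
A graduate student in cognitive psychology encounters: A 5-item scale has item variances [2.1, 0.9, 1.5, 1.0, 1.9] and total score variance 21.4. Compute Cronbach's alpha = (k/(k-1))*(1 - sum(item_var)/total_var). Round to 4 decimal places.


alpha = (k/(k-1)) * (1 - sum(s_i^2)/s_total^2)
sum(item variances) = 7.4
k/(k-1) = 5/4 = 1.25
1 - 7.4/21.4 = 1 - 0.345794 = 0.654206
alpha = 1.25 * 0.654206
= 0.8178


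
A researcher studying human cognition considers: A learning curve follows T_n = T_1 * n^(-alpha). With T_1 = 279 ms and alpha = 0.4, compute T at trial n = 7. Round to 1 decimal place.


T_n = 279 * 7^(-0.4)
7^(-0.4) = 0.459157
T_n = 279 * 0.459157
= 128.1 ms


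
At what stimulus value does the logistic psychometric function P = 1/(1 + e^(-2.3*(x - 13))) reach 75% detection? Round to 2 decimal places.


At P = 0.75: 0.75 = 1/(1 + e^(-k*(x-x0)))
Solving: e^(-k*(x-x0)) = 1/3
x = x0 + ln(3)/k
ln(3) = 1.0986
x = 13 + 1.0986/2.3
= 13 + 0.4777
= 13.48


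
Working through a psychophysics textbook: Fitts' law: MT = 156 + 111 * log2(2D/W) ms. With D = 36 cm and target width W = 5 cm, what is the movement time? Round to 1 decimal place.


MT = 156 + 111 * log2(2*36/5)
2D/W = 14.4
log2(14.4) = 3.848
MT = 156 + 111 * 3.848
= 583.1 ms


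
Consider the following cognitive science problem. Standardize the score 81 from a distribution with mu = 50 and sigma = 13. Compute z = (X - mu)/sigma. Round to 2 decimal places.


z = (X - mu) / sigma
= (81 - 50) / 13
= 31 / 13
= 2.38


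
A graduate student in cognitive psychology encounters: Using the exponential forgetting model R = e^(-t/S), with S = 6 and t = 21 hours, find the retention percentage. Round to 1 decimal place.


R = e^(-t/S)
-t/S = -21/6 = -3.5
R = e^(-3.5) = 0.030197
Percentage = 0.030197 * 100
= 3.0


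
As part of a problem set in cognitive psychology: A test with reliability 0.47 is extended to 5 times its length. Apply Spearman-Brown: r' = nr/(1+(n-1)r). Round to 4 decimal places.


r_new = n*r / (1 + (n-1)*r)
Numerator = 5 * 0.47 = 2.35
Denominator = 1 + 4 * 0.47 = 2.88
r_new = 2.35 / 2.88
= 0.8160


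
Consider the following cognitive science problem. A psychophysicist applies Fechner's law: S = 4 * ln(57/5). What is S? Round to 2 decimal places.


S = 4 * ln(57/5)
I/I0 = 11.4
ln(11.4) = 2.4336
S = 4 * 2.4336
= 9.73


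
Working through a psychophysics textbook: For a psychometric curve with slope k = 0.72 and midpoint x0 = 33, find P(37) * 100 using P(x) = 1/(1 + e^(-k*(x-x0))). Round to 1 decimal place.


P(x) = 1/(1 + e^(-0.72*(37 - 33)))
Exponent = -0.72 * 4 = -2.88
e^(-2.88) = 0.056135
P = 1/(1 + 0.056135) = 0.946849
Percentage = 94.7


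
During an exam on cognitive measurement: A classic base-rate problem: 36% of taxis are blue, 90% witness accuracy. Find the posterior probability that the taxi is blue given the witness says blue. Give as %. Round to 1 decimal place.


P(blue | says blue) = P(says blue | blue)*P(blue) / [P(says blue | blue)*P(blue) + P(says blue | not blue)*P(not blue)]
Numerator = 0.9 * 0.36 = 0.324
False identification = 0.1 * 0.64 = 0.064
P = 0.324 / (0.324 + 0.064)
= 0.324 / 0.388
As percentage = 83.5


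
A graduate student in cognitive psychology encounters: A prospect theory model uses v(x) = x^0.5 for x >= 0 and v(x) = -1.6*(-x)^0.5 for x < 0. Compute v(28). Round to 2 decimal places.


Since x = 28 >= 0, use v(x) = x^0.5
28^0.5 = 5.2915
v(28) = 5.29


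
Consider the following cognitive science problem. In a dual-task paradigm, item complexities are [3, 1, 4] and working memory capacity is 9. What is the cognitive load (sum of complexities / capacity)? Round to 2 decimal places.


Total complexity = 3 + 1 + 4 = 8
Load = total / capacity = 8 / 9
= 0.89


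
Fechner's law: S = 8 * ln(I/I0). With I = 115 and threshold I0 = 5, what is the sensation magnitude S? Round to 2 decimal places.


S = 8 * ln(115/5)
I/I0 = 23.0
ln(23.0) = 3.1355
S = 8 * 3.1355
= 25.08


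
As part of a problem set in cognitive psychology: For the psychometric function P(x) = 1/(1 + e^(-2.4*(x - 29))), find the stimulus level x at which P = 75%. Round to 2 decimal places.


At P = 0.75: 0.75 = 1/(1 + e^(-k*(x-x0)))
Solving: e^(-k*(x-x0)) = 1/3
x = x0 + ln(3)/k
ln(3) = 1.0986
x = 29 + 1.0986/2.4
= 29 + 0.4578
= 29.46


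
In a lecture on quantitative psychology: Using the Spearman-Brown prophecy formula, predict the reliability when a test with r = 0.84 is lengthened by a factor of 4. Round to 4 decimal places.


r_new = n*r / (1 + (n-1)*r)
Numerator = 4 * 0.84 = 3.36
Denominator = 1 + 3 * 0.84 = 3.52
r_new = 3.36 / 3.52
= 0.9545


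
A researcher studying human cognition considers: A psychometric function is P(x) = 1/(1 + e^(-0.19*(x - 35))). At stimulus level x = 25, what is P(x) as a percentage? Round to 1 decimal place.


P(x) = 1/(1 + e^(-0.19*(25 - 35)))
Exponent = -0.19 * -10 = 1.9
e^(1.9) = 6.685894
P = 1/(1 + 6.685894) = 0.130108
Percentage = 13.0


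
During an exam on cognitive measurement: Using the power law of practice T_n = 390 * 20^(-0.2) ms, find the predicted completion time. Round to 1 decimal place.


T_n = 390 * 20^(-0.2)
20^(-0.2) = 0.54928
T_n = 390 * 0.54928
= 214.2 ms


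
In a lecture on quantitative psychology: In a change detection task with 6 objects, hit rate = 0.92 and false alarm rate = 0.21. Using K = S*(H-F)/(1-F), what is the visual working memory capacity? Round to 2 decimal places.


K = S * (H - F) / (1 - F)
H - F = 0.71
1 - F = 0.79
K = 6 * 0.71 / 0.79
= 5.39


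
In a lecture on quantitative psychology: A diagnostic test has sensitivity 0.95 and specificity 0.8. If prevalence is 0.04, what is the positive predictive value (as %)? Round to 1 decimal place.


PPV = (sens * prev) / (sens * prev + (1-spec) * (1-prev))
Numerator = 0.95 * 0.04 = 0.038
P(positive and no disease) = (1 - spec) * (1 - prev) = (1 - 0.8) * (1 - 0.04) = 0.192
Denominator = 0.038 + 0.192 = 0.23
PPV = 0.038 / 0.23 = 0.165217
As percentage = 16.5


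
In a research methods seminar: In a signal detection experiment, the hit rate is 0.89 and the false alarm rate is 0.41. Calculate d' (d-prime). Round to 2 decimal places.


d' = z(HR) - z(FAR)
z(0.89) = 1.2265
z(0.41) = -0.2275
d' = 1.2265 - -0.2275
= 1.45


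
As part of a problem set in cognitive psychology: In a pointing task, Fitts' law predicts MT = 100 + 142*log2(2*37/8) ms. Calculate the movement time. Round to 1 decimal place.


MT = 100 + 142 * log2(2*37/8)
2D/W = 9.25
log2(9.25) = 3.2095
MT = 100 + 142 * 3.2095
= 555.7 ms


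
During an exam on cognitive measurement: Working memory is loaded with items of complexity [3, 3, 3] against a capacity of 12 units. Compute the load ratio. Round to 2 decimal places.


Total complexity = 3 + 3 + 3 = 9
Load = total / capacity = 9 / 12
= 0.75


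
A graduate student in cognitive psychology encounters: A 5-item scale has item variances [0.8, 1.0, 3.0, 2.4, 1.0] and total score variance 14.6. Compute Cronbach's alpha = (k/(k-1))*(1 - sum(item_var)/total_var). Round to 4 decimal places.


alpha = (k/(k-1)) * (1 - sum(s_i^2)/s_total^2)
sum(item variances) = 8.2
k/(k-1) = 5/4 = 1.25
1 - 8.2/14.6 = 1 - 0.561644 = 0.438356
alpha = 1.25 * 0.438356
= 0.5479


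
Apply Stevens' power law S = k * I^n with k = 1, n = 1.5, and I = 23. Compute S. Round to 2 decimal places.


S = 1 * 23^1.5
23^1.5 = 110.3041
S = 1 * 110.3041
= 110.30


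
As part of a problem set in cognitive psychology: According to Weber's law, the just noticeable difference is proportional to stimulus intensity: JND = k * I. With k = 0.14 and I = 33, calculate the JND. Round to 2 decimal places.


JND = k * I
JND = 0.14 * 33
= 4.62


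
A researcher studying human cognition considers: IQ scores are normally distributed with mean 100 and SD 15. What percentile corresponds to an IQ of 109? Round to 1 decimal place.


z = (IQ - mean) / SD
z = (109 - 100) / 15 = 0.6
Percentile = Phi(0.6) * 100
Phi(0.6) = 0.725747
= 72.6


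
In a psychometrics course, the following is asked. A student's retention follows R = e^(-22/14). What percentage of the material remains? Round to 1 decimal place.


R = e^(-t/S)
-t/S = -22/14 = -1.571429
R = e^(-1.571429) = 0.207748
Percentage = 0.207748 * 100
= 20.8


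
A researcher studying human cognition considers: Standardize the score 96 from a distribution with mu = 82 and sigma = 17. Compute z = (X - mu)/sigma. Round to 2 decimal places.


z = (X - mu) / sigma
= (96 - 82) / 17
= 14 / 17
= 0.82


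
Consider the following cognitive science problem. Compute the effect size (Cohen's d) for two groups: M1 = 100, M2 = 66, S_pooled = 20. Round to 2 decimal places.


Cohen's d = (M1 - M2) / S_pooled
= (100 - 66) / 20
= 34 / 20
= 1.70


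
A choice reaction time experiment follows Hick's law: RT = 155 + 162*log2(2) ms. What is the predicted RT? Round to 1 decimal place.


RT = 155 + 162 * log2(2)
log2(2) = 1.0
RT = 155 + 162 * 1.0
= 155 + 162.0
= 317.0 ms


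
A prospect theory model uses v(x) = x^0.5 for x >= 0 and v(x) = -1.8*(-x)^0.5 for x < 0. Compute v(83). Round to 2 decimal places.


Since x = 83 >= 0, use v(x) = x^0.5
83^0.5 = 9.1104
v(83) = 9.11
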